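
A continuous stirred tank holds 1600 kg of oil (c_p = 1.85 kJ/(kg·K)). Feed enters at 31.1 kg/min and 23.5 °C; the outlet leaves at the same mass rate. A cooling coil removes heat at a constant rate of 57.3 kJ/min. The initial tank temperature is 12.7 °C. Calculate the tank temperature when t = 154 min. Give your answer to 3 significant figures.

22.0 °C

M c_p dT/dt = ṁ c_p (T_in − T) − Q̇.
τ = M/ṁ = 51.447 min; T_ss = T_in − Q̇/(ṁ c_p) = 23.5 − 57.3/(31.1·1.85) = 22.504 °C.
T approaches T_ss exponentially: T(t) = T_ss + (T₀ − T_ss) e^(−t/τ).
T(154) = 22.504 + (-9.8041)·e^(−154/51.447) = 22.504 + (-9.8041)·0.050118 = 22.013 °C.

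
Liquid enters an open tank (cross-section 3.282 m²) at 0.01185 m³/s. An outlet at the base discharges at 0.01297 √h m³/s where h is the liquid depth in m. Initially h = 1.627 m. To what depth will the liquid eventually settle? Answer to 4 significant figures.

Level balance: A dh/dt = 0.01185 − 0.01297 √h. Setting dh/dt = 0:
Q_in = 0.01297 √h_ss ⇒ √h_ss = 0.01185/0.01297 = 0.913647.
h_ss = 0.913647² = 0.834751 m. (Since h₀ = 1.627 m > h_ss, the level will fall toward this value.)

0.8348 m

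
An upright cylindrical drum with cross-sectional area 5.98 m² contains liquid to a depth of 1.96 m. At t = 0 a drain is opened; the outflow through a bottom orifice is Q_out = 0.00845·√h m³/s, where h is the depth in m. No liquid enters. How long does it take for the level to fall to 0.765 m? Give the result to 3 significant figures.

A dh/dt = −Q_out = −0.00845 √h.
This is separable: 2 d(√h)/dt = −0.00845/A, so √h = √h₀ − (0.00845/(2A)) t.
t = 2A(√h₀ − √h)/0.00845 = 2·5.98·(√1.96 − √0.765)/0.00845
  = 11.960 × (1.4000 − 0.87464) / 0.00845 = 743.58 s.

744 s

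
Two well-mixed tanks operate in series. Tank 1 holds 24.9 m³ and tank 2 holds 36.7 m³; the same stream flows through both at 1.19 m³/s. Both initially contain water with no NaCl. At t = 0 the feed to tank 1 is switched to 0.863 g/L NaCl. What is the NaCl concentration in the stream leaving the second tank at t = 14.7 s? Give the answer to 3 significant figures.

Each tank obeys Vᵢ dCᵢ/dt = Q(Cᵢ₋₁ − Cᵢ), so τᵢ = Vᵢ/Q.
τ₁ = 24.9/1.19 = 20.924 s; τ₂ = 36.7/1.19 = 30.840 s.
Tank 1: C₁ = C_in(1 − e^(−t/τ₁)). Tank 2 (τ₁ ≠ τ₂): C₂ = C_in[1 − (τ₁ e^(−t/τ₁) − τ₂ e^(−t/τ₂))/(τ₁ − τ₂)].
At t = 14.7: e^(−t/τ₁) = 0.49533, e^(−t/τ₂) = 0.62086.
C₂ = 0.863·[1 − (20.924·0.49533 − 30.840·0.62086)/(-9.9160)] = 0.863·0.11425 = 0.098597 g/L.

0.0986 g/L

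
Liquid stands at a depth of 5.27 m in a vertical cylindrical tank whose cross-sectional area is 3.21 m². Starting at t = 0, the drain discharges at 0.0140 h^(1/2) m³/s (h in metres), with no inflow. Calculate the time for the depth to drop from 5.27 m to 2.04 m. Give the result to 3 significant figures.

Accumulation of liquid (constant cross-section A): A dh/dt = −0.0140 √h.
This is separable: 2 d(√h)/dt = −0.0140/A, so √h = √h₀ − (0.0140/(2A)) t.
t = 2A(√h₀ − √h)/0.0140 = 2·3.21·(√5.27 − √2.04)/0.0140
  = 6.4200 × (2.2956 − 1.4283) / 0.0140 = 397.75 s.

398 s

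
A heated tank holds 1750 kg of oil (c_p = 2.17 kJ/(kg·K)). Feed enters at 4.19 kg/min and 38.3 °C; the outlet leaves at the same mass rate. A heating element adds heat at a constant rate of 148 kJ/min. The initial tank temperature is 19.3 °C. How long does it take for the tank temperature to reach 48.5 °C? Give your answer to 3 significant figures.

M c_p dT/dt = ṁ c_p (T_in − T) + Q̇.
τ = M/ṁ = 417.66 min; T_ss = T_in + Q̇/(ṁ c_p) = 54.578 °C.
T(t) = T_ss + (T₀ − T_ss) e^(−t/τ). Set T = 48.5:
e^(−t/τ) = (48.5 − 54.578)/(19.3 − 54.578) = 0.17228
t = −417.66 · ln(0.17228) = 734.52 min.

735 min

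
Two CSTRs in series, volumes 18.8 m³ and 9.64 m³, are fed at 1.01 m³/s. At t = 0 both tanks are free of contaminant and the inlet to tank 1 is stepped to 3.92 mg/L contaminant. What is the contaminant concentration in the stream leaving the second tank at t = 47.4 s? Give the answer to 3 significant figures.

3.32 mg/L

Time constants: τᵢ = Vᵢ/Q for each well-mixed tank.
τ₁ = 18.8/1.01 = 18.614 s; τ₂ = 9.64/1.01 = 9.5446 s.
Tank 1: C₁ = C_in(1 − e^(−t/τ₁)). Tank 2 (τ₁ ≠ τ₂): C₂ = C_in[1 − (τ₁ e^(−t/τ₁) − τ₂ e^(−t/τ₂))/(τ₁ − τ₂)].
At t = 47.4: e^(−t/τ₁) = 0.078356, e^(−t/τ₂) = 0.0069697.
C₂ = 3.92·[1 − (18.614·0.078356 − 9.5446·0.0069697)/(9.0693)] = 3.92·0.84652 = 3.3183 mg/L.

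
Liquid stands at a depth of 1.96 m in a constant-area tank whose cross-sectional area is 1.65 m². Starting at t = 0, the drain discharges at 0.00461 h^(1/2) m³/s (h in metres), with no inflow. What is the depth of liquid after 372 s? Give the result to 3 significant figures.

0.775 m

Volume balance on the tank: A dh/dt = −0.00461 √h.
∫ h^(−1/2) dh = −(0.00461/A) ∫ dt, giving 2√h = 2√h₀ − (0.00461/A) t.
√h = √1.96 − 0.00461·372/(2·1.65) = 1.4000 − 0.51967 = 0.88033.
h = 0.88033² = 0.77498 m.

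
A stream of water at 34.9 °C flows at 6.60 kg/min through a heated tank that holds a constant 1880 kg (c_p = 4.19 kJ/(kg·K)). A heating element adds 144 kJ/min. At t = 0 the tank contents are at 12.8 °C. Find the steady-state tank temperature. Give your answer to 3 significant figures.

M c_p dT/dt = ṁ c_p (T_in − T) + Q̇.
At steady state dT/dt = 0 ⇒ T_ss = T_in + Q̇/(ṁ c_p) = 34.9 + 144/(6.60·4.19) = 40.107 °C.

40.1 °C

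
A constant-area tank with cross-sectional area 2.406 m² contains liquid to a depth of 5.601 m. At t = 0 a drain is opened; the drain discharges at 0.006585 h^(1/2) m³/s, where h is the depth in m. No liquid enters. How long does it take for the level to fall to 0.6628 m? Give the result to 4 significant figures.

1135 s

With no inflow, A dh/dt = −0.006585 √h.
This is separable: 2 d(√h)/dt = −0.006585/A, so √h = √h₀ − (0.006585/(2A)) t.
t = 2A(√h₀ − √h)/0.006585 = 2·2.406·(√5.601 − √0.6628)/0.006585
  = 4.81200 × (2.36664 − 0.814125) / 0.006585 = 1134.51 s.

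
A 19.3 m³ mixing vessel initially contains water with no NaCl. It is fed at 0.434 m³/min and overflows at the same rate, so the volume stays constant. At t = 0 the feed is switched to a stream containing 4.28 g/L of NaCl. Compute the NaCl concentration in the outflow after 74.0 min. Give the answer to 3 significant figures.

Unsteady species balance (constant V, well mixed): V dC/dt = Q(C_in − C).
So dC/dt = (C_in − C)/τ with τ = V/Q = 19.3/0.434 = 44.470 min.
Solution: C(t) = C_in + (C₀ − C_in) e^(−t/τ).
C(74.0) = 4.28 + (0 − 4.28)·e^(−74.0/44.470) = 4.28 + (-4.2800)·0.18937 = 3.4695 g/L.

3.47 g/L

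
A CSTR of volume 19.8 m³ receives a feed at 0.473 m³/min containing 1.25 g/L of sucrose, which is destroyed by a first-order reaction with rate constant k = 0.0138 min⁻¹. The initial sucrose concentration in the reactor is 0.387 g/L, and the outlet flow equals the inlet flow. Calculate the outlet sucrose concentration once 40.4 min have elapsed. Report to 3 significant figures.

0.704 g/L

Accumulation = in − out − consumed: V dC/dt = Q C_in − Q C − k V C.
dC/dt = (Q/V) C_in − (Q/V + k) C; effective rate a = Q/V + k = 0.023889 + 0.0138 = 0.037689 min⁻¹.
C_ss = Q C_in/(Q + kV) = 0.79231 g/L; C(t) = C_ss + (C₀ − C_ss) e^(−a t).
C(40.4) = 0.79231 + (-0.40531)·e^(−0.037689·40.4) = 0.79231 + (-0.40531)·0.21814 = 0.70389 g/L.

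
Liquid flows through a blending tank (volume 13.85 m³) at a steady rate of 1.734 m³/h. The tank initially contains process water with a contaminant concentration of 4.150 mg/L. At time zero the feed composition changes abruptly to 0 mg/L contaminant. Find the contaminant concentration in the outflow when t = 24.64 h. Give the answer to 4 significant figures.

Species balance on the tank: V dC/dt = Q(C_in − C).
So dC/dt = (C_in − C)/τ with τ = V/Q = 13.85/1.734 = 7.98731 h.
C approaches C_in exponentially: C(t) = C_in + (C₀ − C_in) e^(−t/τ).
C(24.64) = 0 + (4.150 − 0)·e^(−24.64/7.98731) = 0 + (4.15000)·0.0457350 = 0.189800 mg/L.

0.1898 mg/L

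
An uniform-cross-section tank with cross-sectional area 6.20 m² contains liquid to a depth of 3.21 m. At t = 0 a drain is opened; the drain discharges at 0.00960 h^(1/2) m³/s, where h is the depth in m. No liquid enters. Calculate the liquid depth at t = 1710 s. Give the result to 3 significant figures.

Volume balance on the tank: A dh/dt = −0.00960 √h.
Separate and integrate: 2(√h − √h₀) = −(0.00960/A) t.
√h = √3.21 − 0.00960·1710/(2·6.20) = 1.7916 − 1.3239 = 0.46778.
h = 0.46778² = 0.21881 m.

0.219 m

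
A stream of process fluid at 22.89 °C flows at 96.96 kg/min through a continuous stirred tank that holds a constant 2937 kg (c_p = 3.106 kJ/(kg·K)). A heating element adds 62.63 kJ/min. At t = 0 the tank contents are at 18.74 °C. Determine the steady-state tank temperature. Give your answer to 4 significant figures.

23.10 °C

M c_p dT/dt = ṁ c_p (T_in − T) + Q̇.
At steady state dT/dt = 0 ⇒ T_ss = T_in + Q̇/(ṁ c_p) = 22.89 + 62.63/(96.96·3.106) = 23.0980 °C.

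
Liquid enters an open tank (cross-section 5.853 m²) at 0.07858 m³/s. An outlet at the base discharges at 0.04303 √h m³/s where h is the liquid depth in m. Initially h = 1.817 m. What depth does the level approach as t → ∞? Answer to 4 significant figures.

Level balance: A dh/dt = 0.07858 − 0.04303 √h. Setting dh/dt = 0:
Q_in = 0.04303 √h_ss ⇒ √h_ss = 0.07858/0.04303 = 1.82617.
h_ss = 1.82617² = 3.33489 m. (Since h₀ = 1.817 m < h_ss, the level will rise toward this value.)

3.335 m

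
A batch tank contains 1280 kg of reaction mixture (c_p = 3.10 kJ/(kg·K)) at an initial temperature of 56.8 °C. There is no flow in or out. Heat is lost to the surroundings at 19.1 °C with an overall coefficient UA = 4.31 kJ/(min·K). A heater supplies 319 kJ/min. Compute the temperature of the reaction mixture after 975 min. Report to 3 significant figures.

80.5 °C

Lumped-capacitance energy balance: M c_p dT/dt = UA(T_amb − T) + Q̇.
dT/dt = (T_ss − T)/τ with T_ss = T_amb + Q̇/UA = 19.1 + 319/4.31 = 93.114 °C, τ = M c_p/UA = 1280·3.10/4.31 = 920.65 min.
T approaches T_ss exponentially: T(t) = T_ss + (T₀ − T_ss) e^(−t/τ).
T(975) = 93.114 + (-36.314)·0.34679 = 80.521 °C.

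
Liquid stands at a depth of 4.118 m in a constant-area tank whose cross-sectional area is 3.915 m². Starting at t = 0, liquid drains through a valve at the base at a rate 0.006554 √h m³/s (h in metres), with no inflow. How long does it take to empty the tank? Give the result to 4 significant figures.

2424 s

With no inflow, A dh/dt = −0.006554 √h.
∫ h^(−1/2) dh = −(0.006554/A) ∫ dt, giving 2√h = 2√h₀ − (0.006554/A) t.
Tank is empty when √h = 0: t_empty = 2A√h₀/0.006554.
t_empty = 2·3.915·√4.118/0.006554 = 7.83000·2.02929/0.006554 = 2424.37 s.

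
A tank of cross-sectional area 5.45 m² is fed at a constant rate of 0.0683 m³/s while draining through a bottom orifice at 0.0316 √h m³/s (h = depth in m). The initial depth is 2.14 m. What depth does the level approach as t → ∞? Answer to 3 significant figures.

A dh/dt = Q_in − 0.0316 √h. Steady state requires inflow = outflow:
Q_in = 0.0316 √h_ss ⇒ √h_ss = 0.0683/0.0316 = 2.1614.
h_ss = 2.1614² = 4.6716 m. (Since h₀ = 2.14 m < h_ss, the level will rise toward this value.)

4.67 m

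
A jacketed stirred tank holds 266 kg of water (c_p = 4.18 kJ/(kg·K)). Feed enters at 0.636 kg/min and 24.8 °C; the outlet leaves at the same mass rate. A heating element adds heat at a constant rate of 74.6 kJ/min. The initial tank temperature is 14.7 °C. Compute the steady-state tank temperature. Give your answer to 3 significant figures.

M c_p dT/dt = ṁ c_p (T_in − T) + Q̇.
At steady state dT/dt = 0 ⇒ T_ss = T_in + Q̇/(ṁ c_p) = 24.8 + 74.6/(0.636·4.18) = 52.861 °C.

52.9 °C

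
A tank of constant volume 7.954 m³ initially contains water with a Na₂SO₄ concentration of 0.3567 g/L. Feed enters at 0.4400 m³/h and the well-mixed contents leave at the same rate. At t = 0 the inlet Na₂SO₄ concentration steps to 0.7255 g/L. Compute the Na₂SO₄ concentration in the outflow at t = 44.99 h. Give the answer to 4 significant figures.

Transient balance on the dissolved component: V dC/dt = Q(C_in − C).
Rewrite as dC/dt + C/τ = C_in/τ, τ = V/Q = 18.0773 h.
Solution: C(t) = C_in + (C₀ − C_in) e^(−t/τ).
C(44.99) = 0.7255 + (0.3567 − 0.7255)·e^(−44.99/18.0773) = 0.7255 + (-0.368800)·0.0830128 = 0.694885 g/L.

0.6949 g/L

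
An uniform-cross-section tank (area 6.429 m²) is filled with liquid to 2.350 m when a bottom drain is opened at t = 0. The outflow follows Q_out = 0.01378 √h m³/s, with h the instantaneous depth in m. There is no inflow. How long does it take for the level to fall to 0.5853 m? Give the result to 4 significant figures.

716.5 s

Mass balance (ρ constant): A dh/dt = −0.01378 √h.
∫ h^(−1/2) dh = −(0.01378/A) ∫ dt, giving 2√h = 2√h₀ − (0.01378/A) t.
t = 2A(√h₀ − √h)/0.01378 = 2·6.429·(√2.350 − √0.5853)/0.01378
  = 12.8580 × (1.53297 − 0.765049) / 0.01378 = 716.541 s.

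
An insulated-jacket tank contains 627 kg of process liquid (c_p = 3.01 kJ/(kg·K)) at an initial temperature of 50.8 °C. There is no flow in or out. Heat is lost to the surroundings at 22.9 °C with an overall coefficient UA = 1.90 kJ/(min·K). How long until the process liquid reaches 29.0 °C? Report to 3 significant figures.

Energy balance: M c_p dT/dt = −UA(T − T_amb).
τ = M c_p/UA = 993.30 min; T_ss = T_amb = 22.900 °C.
T(t) = T_ss + (T₀ − T_ss)e^(−t/τ); set T = 29.0:
t = −τ ln[(T − T_ss)/(T₀ − T_ss)] = −993.30 · ln(0.21864) = 1510.2 min.

1510 min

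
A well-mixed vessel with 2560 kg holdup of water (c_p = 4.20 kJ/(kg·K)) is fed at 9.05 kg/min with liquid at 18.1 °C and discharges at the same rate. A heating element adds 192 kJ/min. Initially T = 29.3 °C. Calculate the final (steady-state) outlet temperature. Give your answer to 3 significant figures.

23.2 °C

Unsteady energy balance on the tank contents: M c_p dT/dt = ṁ c_p (T_in − T) + 192.
At steady state dT/dt = 0 ⇒ T_ss = T_in + Q̇/(ṁ c_p) = 18.1 + 192/(9.05·4.20) = 23.151 °C.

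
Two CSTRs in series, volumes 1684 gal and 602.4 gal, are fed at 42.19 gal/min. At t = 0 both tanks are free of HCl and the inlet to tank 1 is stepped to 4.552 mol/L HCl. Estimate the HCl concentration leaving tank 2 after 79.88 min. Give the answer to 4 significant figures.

Each tank obeys Vᵢ dCᵢ/dt = Q(Cᵢ₋₁ − Cᵢ), so τᵢ = Vᵢ/Q.
τ₁ = 1684/42.19 = 39.9147 min; τ₂ = 602.4/42.19 = 14.2783 min.
Solving the cascade with C₁(0)=C₂(0)=0 gives C₂(t) = C_in[1 − (τ₁ e^(−t/τ₁) − τ₂ e^(−t/τ₂))/(τ₁ − τ₂)].
At t = 79.88: e^(−t/τ₁) = 0.135164, e^(−t/τ₂) = 0.00371819.
C₂ = 4.552·[1 − (39.9147·0.135164 − 14.2783·0.00371819)/(25.6364)] = 4.552·0.791627 = 3.60349 mol/L.

3.603 mol/L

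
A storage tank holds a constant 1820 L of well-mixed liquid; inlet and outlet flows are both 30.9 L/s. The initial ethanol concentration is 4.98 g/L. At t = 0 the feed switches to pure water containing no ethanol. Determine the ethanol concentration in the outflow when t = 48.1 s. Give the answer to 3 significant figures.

2.20 g/L

Mass balance on the solute (V constant): V dC/dt = Q(C_in − C).
Rewrite as dC/dt + C/τ = C_in/τ, τ = V/Q = 58.900 s.
Solution: C(t) = C_in + (C₀ − C_in) e^(−t/τ).
C(48.1) = 0 + (4.98 − 0)·e^(−48.1/58.900) = 0 + (4.9800)·0.44191 = 2.2007 g/L.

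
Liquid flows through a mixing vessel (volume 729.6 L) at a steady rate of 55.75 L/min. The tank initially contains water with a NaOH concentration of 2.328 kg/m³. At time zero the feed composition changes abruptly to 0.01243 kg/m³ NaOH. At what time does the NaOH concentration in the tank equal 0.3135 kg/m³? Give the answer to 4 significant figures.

Mass balance on the solute (V constant): V dC/dt = Q(C_in − C), so τ = V/Q = 13.0870 min.
C(t) = C_in + (C₀ − C_in) e^(−t/τ). Set C = 0.3135 and solve for t:
e^(−t/τ) = (C − C_in)/(C₀ − C_in) = (0.3135 − 0.01243)/(2.328 − 0.01243) = 0.130020
t = −τ ln(…) = 13.0870 × 2.04007 = 26.6984 min.

26.70 min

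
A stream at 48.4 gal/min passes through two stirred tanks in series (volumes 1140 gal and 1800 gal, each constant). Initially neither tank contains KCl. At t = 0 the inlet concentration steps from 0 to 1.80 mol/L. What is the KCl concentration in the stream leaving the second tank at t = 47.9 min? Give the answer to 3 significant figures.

0.853 mol/L

Time constants: τᵢ = Vᵢ/Q for each well-mixed tank.
τ₁ = 1140/48.4 = 23.554 min; τ₂ = 1800/48.4 = 37.190 min.
Solving the cascade with C₁(0)=C₂(0)=0 gives C₂(t) = C_in[1 − (τ₁ e^(−t/τ₁) − τ₂ e^(−t/τ₂))/(τ₁ − τ₂)].
At t = 47.9: e^(−t/τ₁) = 0.13086, e^(−t/τ₂) = 0.27583.
C₂ = 1.80·[1 − (23.554·0.13086 − 37.190·0.27583)/(-13.636)] = 1.80·0.47377 = 0.85278 mol/L.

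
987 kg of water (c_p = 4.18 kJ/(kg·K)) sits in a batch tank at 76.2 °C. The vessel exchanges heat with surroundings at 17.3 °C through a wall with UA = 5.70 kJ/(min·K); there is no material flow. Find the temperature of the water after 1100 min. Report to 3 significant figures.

M c_p dT/dt = −UA(T − T_amb).
dT/dt = (T_ss − T)/τ with T_ss = T_amb = 17.300 °C, τ = M c_p/UA = 987·4.18/5.70 = 723.80 min.
Integrating: T(t) = T_ss + (T₀ − T_ss) e^(−t/τ).
T(1100) = 17.300 + (58.900)·0.21877 = 30.185 °C.

30.2 °C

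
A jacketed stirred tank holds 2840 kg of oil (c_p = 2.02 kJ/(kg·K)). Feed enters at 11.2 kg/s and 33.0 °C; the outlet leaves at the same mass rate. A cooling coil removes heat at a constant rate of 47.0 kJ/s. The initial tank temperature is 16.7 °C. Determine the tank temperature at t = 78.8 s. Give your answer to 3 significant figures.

20.5 °C

M c_p dT/dt = ṁ c_p (T_in − T) − Q̇.
Rearrange: dT/dt = (T_ss − T)/τ with τ = M/ṁ = 253.57 s and T_ss = T_in − Q̇/(ṁ c_p) = 30.923 °C.
Solution: T(t) = T_ss + (T₀ − T_ss) e^(−t/τ).
T(78.8) = 30.923 + (-14.223)·e^(−78.8/253.57) = 30.923 + (-14.223)·0.73289 = 20.499 °C.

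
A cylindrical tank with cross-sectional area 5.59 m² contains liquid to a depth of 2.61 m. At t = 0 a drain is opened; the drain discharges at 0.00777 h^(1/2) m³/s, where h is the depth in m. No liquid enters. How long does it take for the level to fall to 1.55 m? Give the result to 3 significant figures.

Accumulation of liquid (constant cross-section A): A dh/dt = −0.00777 √h.
This is separable: 2 d(√h)/dt = −0.00777/A, so √h = √h₀ − (0.00777/(2A)) t.
t = 2A(√h₀ − √h)/0.00777 = 2·5.59·(√2.61 − √1.55)/0.00777
  = 11.180 × (1.6155 − 1.2450) / 0.00777 = 533.19 s.

533 s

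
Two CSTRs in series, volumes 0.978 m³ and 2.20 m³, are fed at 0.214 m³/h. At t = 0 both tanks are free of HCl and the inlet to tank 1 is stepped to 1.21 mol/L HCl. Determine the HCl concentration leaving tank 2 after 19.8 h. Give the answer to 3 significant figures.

0.905 mol/L

Species balance on tank i: dCᵢ/dt = (Cᵢ₋₁ − Cᵢ)/τᵢ with τᵢ = Vᵢ/Q.
τ₁ = 0.978/0.214 = 4.5701 h; τ₂ = 2.20/0.214 = 10.280 h.
Tank 1: C₁ = C_in(1 − e^(−t/τ₁)). Tank 2 (τ₁ ≠ τ₂): C₂ = C_in[1 − (τ₁ e^(−t/τ₁) − τ₂ e^(−t/τ₂))/(τ₁ − τ₂)].
At t = 19.8: e^(−t/τ₁) = 0.013134, e^(−t/τ₂) = 0.14573.
C₂ = 1.21·[1 − (4.5701·0.013134 − 10.280·0.14573)/(-5.7103)] = 1.21·0.74815 = 0.90526 mol/L.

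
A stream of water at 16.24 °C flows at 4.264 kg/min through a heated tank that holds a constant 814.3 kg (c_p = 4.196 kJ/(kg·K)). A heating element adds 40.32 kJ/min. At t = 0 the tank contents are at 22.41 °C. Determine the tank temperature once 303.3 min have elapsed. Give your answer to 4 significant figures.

19.29 °C

Heat balance on the well-mixed liquid: M c_p dT/dt = ṁ c_p (T_in − T) + 40.32.
τ = M/ṁ = 190.971 min; T_ss = T_in + Q̇/(ṁ c_p) = 16.24 + 40.32/(4.264·4.196) = 18.4936 °C.
Solution: T(t) = T_ss + (T₀ − T_ss) e^(−t/τ).
T(303.3) = 18.4936 + (3.91645)·e^(−303.3/190.971) = 18.4936 + (3.91645)·0.204293 = 19.2937 °C.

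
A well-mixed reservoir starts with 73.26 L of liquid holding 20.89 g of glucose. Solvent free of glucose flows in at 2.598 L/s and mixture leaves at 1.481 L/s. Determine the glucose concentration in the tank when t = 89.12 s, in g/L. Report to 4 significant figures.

0.03875 g/L

Let m(t) be the amount of glucose. Volume: V(t) = V₀ + (Q_in − Q_out) t = 73.26 + 1.11700 t; V(89.12) = 172.807 L.
Species balance (pure solvent in): dm/dt = −Q_out · m/V(t).
dm/m = −Q_out dt/(V₀ + 1.11700 t); integrating gives ln(m/m₀) = −(Q_out/(Q_in−Q_out)) ln(V/V₀).
m = m₀ (V₀/V)^(Q_out/(Q_in−Q_out)) = 20.89 × (73.26/172.807)^(1.32587) = 6.69565 g.
C = m/V = 6.69565/172.807 = 0.0387464 g/L.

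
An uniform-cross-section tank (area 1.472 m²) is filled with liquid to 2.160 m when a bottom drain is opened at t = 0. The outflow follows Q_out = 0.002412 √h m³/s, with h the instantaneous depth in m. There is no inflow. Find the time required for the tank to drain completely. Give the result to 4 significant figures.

With no inflow, A dh/dt = −0.002412 √h.
Separate and integrate: 2(√h − √h₀) = −(0.002412/A) t.
Set h = 0: 2√h₀ = (0.002412/A) t_empty ⇒ t_empty = 2A√h₀/0.002412.
t_empty = 2·1.472·√2.160/0.002412 = 2.94400·1.46969/0.002412 = 1793.86 s.

1794 s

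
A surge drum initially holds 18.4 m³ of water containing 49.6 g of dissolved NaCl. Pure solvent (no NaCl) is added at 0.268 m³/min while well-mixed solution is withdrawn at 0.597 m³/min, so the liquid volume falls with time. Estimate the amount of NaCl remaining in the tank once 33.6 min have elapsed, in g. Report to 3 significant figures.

Let m(t) be the amount of NaCl. Volume: V(t) = V₀ + (Q_in − Q_out) t = 18.4 − 0.32900 t; V(33.6) = 7.3456 m³.
Solute balance: dm/dt = 0 − Q_out C = −Q_out m/V(t).
dm/m = −Q_out dt/(V₀ − 0.32900 t); integrating gives ln(m/m₀) = −(Q_out/(Q_in−Q_out)) ln(V/V₀).
m = m₀ (V₀/V)^(Q_out/(Q_in−Q_out)) = 49.6 × (18.4/7.3456)^(-1.8146) = 9.3722 g.

9.37 g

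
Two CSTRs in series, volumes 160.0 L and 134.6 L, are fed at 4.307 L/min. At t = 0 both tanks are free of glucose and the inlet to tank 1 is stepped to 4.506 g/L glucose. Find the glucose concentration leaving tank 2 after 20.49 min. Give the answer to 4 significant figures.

Species balance on tank i: dCᵢ/dt = (Cᵢ₋₁ − Cᵢ)/τᵢ with τᵢ = Vᵢ/Q.
τ₁ = 160.0/4.307 = 37.1488 min; τ₂ = 134.6/4.307 = 31.2515 min.
Tank 1: C₁ = C_in(1 − e^(−t/τ₁)). Tank 2 (τ₁ ≠ τ₂): C₂ = C_in[1 − (τ₁ e^(−t/τ₁) − τ₂ e^(−t/τ₂))/(τ₁ − τ₂)].
At t = 20.49: e^(−t/τ₁) = 0.576047, e^(−t/τ₂) = 0.519105.
C₂ = 4.506·[1 − (37.1488·0.576047 − 31.2515·0.519105)/(5.89738)] = 4.506·0.122201 = 0.550638 g/L.

0.5506 g/L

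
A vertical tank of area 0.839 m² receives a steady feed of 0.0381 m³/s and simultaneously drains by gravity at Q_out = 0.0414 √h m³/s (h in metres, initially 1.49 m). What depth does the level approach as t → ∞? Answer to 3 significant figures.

0.847 m

Volume balance on the tank: A dh/dt = Q_in − 0.0414 √h. At steady state dh/dt = 0:
Q_in = 0.0414 √h_ss ⇒ √h_ss = 0.0381/0.0414 = 0.92029.
h_ss = 0.92029² = 0.84693 m. (Since h₀ = 1.49 m > h_ss, the level will fall toward this value.)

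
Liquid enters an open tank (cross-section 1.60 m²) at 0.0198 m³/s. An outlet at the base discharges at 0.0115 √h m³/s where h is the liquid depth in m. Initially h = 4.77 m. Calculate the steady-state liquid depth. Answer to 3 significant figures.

Unsteady balance on liquid volume: A dh/dt = Q_in − 0.0115 √h. At steady state dh/dt = 0:
Q_in = 0.0115 √h_ss ⇒ √h_ss = 0.0198/0.0115 = 1.7217.
h_ss = 1.7217² = 2.9644 m. (Since h₀ = 4.77 m > h_ss, the level will fall toward this value.)

2.96 m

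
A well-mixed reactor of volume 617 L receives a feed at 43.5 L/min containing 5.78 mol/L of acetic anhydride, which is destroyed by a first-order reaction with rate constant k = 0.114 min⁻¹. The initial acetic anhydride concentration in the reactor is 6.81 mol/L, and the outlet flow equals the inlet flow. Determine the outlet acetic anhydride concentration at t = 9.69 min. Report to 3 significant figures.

2.98 mol/L

Accumulation = in − out − consumed: V dC/dt = Q C_in − Q C − k V C.
This is linear with rate a = Q/V + k = 0.18450 min⁻¹.
C_ss = Q C_in/(Q + kV) = 2.2087 mol/L; C(t) = C_ss + (C₀ − C_ss) e^(−a t).
C(9.69) = 2.2087 + (4.6013)·e^(−0.18450·9.69) = 2.2087 + (4.6013)·0.16732 = 2.9786 mol/L.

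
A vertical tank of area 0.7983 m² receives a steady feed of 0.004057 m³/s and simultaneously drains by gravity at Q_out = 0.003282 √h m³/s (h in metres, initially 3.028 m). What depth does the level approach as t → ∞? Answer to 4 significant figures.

1.528 m

A dh/dt = Q_in − 0.003282 √h. Steady state requires inflow = outflow:
Q_in = 0.003282 √h_ss ⇒ √h_ss = 0.004057/0.003282 = 1.23614.
h_ss = 1.23614² = 1.52803 m. (Since h₀ = 3.028 m > h_ss, the level will fall toward this value.)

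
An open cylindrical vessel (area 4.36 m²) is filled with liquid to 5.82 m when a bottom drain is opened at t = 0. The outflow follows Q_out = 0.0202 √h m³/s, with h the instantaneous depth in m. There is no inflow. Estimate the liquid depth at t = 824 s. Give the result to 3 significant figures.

0.254 m

Mass balance (ρ constant): A dh/dt = −0.0202 √h.
Separate and integrate: 2(√h − √h₀) = −(0.0202/A) t.
√h = √5.82 − 0.0202·824/(2·4.36) = 2.4125 − 1.9088 = 0.50366.
h = 0.50366² = 0.25367 m.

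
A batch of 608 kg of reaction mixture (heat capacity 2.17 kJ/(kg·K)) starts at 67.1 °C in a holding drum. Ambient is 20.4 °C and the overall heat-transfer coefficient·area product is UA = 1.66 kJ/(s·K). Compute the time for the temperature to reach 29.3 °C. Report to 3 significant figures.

Lumped-capacitance energy balance: M c_p dT/dt = UA(T_amb − T).
τ = M c_p/UA = 794.80 s; T_ss = T_amb = 20.400 °C.
T(t) = T_ss + (T₀ − T_ss)e^(−t/τ); set T = 29.3:
t = −τ ln[(T − T_ss)/(T₀ − T_ss)] = −794.80 · ln(0.19058) = 1317.5 s.

1320 s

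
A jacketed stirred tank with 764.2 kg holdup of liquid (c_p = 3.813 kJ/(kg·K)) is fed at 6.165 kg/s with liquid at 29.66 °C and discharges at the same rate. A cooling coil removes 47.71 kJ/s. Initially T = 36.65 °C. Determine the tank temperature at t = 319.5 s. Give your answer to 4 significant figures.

M c_p dT/dt = ṁ c_p (T_in − T) − Q̇.
τ = M/ṁ = 123.958 s; T_ss = T_in − Q̇/(ṁ c_p) = 29.66 − 47.71/(6.165·3.813) = 27.6304 °C.
This is linear first-order; T(t) = T_ss + (T₀ − T_ss) e^(−t/τ).
T(319.5) = 27.6304 + (9.01960)·e^(−319.5/123.958) = 27.6304 + (9.01960)·0.0759645 = 28.3156 °C.

28.32 °C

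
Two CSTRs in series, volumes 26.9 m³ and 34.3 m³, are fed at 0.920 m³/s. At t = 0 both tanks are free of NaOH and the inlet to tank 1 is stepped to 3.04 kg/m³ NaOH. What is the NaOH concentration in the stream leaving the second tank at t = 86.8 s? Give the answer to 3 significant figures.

2.23 kg/m³

Each tank obeys Vᵢ dCᵢ/dt = Q(Cᵢ₋₁ − Cᵢ), so τᵢ = Vᵢ/Q.
τ₁ = 26.9/0.920 = 29.239 s; τ₂ = 34.3/0.920 = 37.283 s.
Solving the cascade with C₁(0)=C₂(0)=0 gives C₂(t) = C_in[1 − (τ₁ e^(−t/τ₁) − τ₂ e^(−t/τ₂))/(τ₁ − τ₂)].
At t = 86.8: e^(−t/τ₁) = 0.051374, e^(−t/τ₂) = 0.097475.
C₂ = 3.04·[1 − (29.239·0.051374 − 37.283·0.097475)/(-8.0435)] = 3.04·0.73494 = 2.2342 kg/m³.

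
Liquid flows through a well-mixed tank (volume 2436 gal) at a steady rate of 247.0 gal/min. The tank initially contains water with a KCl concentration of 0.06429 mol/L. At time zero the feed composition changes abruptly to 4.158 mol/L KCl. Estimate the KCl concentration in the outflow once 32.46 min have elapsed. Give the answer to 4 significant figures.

Mass balance on the solute (V constant): V dC/dt = Q(C_in − C).
So dC/dt = (C_in − C)/τ with τ = V/Q = 2436/247.0 = 9.86235 min.
This is linear first-order; C(t) = C_in + (C₀ − C_in) e^(−t/τ).
C(32.46) = 4.158 + (0.06429 − 4.158)·e^(−32.46/9.86235) = 4.158 + (-4.09371)·0.0372052 = 4.00569 mol/L.

4.006 mol/L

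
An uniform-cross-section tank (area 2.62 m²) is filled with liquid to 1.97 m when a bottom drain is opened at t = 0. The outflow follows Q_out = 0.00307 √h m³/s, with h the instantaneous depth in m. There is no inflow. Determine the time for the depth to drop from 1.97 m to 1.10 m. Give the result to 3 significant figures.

606 s

A dh/dt = −Q_out = −0.00307 √h.
This is separable: 2 d(√h)/dt = −0.00307/A, so √h = √h₀ − (0.00307/(2A)) t.
t = 2A(√h₀ − √h)/0.00307 = 2·2.62·(√1.97 − √1.10)/0.00307
  = 5.2400 × (1.4036 − 1.0488) / 0.00307 = 605.52 s.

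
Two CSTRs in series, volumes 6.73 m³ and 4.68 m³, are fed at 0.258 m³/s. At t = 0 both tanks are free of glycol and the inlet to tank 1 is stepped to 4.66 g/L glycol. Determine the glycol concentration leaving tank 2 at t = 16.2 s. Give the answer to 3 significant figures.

0.794 g/L

Time constants: τᵢ = Vᵢ/Q for each well-mixed tank.
τ₁ = 6.73/0.258 = 26.085 s; τ₂ = 4.68/0.258 = 18.140 s.
Solving the cascade with C₁(0)=C₂(0)=0 gives C₂(t) = C_in[1 − (τ₁ e^(−t/τ₁) − τ₂ e^(−t/τ₂))/(τ₁ − τ₂)].
At t = 16.2: e^(−t/τ₁) = 0.53739, e^(−t/τ₂) = 0.40939.
C₂ = 4.66·[1 − (26.085·0.53739 − 18.140·0.40939)/(7.9457)] = 4.66·0.17042 = 0.79416 g/L.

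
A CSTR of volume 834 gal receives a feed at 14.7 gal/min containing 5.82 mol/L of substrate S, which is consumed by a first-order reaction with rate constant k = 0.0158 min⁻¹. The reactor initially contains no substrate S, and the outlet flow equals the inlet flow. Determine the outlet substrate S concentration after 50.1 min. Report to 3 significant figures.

2.49 mol/L

Species balance: V dC/dt = Q C_in − Q C − k V C.
This is linear with rate a = Q/V + k = 0.033426 min⁻¹.
C_ss = Q C_in/(Q + kV) = 3.0690 mol/L; C(t) = C_ss + (C₀ − C_ss) e^(−a t).
C(50.1) = 3.0690 + (-3.0690)·e^(−0.033426·50.1) = 3.0690 + (-3.0690)·0.18738 = 2.4939 mol/L.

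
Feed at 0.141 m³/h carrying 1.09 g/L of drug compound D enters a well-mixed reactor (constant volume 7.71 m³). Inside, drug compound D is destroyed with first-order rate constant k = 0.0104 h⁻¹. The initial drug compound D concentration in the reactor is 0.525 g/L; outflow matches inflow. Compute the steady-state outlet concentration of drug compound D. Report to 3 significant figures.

0.695 g/L

Accumulation = in − out − consumed: V dC/dt = Q C_in − Q C − k V C.
Steady state (dC/dt = 0): C_ss = Q C_in/(Q + kV) = C_in/(1 + kV/Q).
C_ss = 0.141·1.09/(0.141 + 0.0104·7.71) = 0.15369/0.22118 = 0.69485 g/L.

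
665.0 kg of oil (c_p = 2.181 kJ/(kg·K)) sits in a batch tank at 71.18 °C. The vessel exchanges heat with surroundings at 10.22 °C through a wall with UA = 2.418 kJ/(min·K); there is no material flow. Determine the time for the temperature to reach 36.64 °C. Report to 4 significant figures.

Lumped-capacitance energy balance: M c_p dT/dt = UA(T_amb − T).
τ = M c_p/UA = 599.820 min; T_ss = T_amb = 10.2200 °C.
T(t) = T_ss + (T₀ − T_ss)e^(−t/τ); set T = 36.64:
t = −τ ln[(T − T_ss)/(T₀ − T_ss)] = −599.820 · ln(0.433399) = 501.508 min.

501.5 min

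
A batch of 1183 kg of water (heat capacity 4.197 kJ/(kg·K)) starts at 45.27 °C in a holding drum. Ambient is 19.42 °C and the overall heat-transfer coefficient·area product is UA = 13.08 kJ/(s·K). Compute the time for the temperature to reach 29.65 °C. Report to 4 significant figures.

351.9 s

Unsteady energy balance on the tank contents: M c_p dT/dt = −UA(T − T_amb).
τ = M c_p/UA = 379.591 s; T_ss = T_amb = 19.4200 °C.
T(t) = T_ss + (T₀ − T_ss)e^(−t/τ); set T = 29.65:
t = −τ ln[(T − T_ss)/(T₀ − T_ss)] = −379.591 · ln(0.395745) = 351.876 s.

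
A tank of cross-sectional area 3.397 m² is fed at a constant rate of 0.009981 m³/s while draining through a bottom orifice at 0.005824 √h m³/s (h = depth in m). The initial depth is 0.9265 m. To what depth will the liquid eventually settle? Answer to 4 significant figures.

2.937 m

A dh/dt = Q_in − 0.005824 √h. Steady state requires inflow = outflow:
Q_in = 0.005824 √h_ss ⇒ √h_ss = 0.009981/0.005824 = 1.71377.
h_ss = 1.71377² = 2.93701 m. (Since h₀ = 0.9265 m < h_ss, the level will rise toward this value.)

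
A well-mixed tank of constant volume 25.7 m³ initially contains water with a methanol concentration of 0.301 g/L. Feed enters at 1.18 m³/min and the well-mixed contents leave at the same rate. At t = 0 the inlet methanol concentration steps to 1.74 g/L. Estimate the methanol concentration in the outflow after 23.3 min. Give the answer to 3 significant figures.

1.25 g/L

Unsteady species balance (constant V, well mixed): V dC/dt = Q(C_in − C).
Time constant τ = V/Q = 25.7/1.18 = 21.780 min.
This is linear first-order; C(t) = C_in + (C₀ − C_in) e^(−t/τ).
C(23.3) = 1.74 + (0.301 − 1.74)·e^(−23.3/21.780) = 1.74 + (-1.4390)·0.34308 = 1.2463 g/L.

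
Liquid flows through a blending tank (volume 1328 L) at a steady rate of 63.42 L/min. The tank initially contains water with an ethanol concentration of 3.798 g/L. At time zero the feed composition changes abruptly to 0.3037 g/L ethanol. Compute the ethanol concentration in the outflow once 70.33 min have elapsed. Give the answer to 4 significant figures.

Species balance on the tank: V dC/dt = Q(C_in − C).
So dC/dt = (C_in − C)/τ with τ = V/Q = 1328/63.42 = 20.9398 min.
Integrating: C(t) = C_in + (C₀ − C_in) e^(−t/τ).
C(70.33) = 0.3037 + (3.798 − 0.3037)·e^(−70.33/20.9398) = 0.3037 + (3.49430)·0.0347811 = 0.425236 g/L.

0.4252 g/L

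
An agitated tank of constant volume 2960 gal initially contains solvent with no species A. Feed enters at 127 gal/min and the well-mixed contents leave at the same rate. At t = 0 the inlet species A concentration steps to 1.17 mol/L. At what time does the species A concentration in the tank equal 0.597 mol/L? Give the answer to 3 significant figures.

Accumulation = in − out for the solute gives V dC/dt = Q(C_in − C), so τ = V/Q = 23.307 min.
C(t) = C_in + (C₀ − C_in) e^(−t/τ). Set C = 0.597 and solve for t:
e^(−t/τ) = (C − C_in)/(C₀ − C_in) = (0.597 − 1.17)/(0 − 1.17) = 0.48974
t = −τ ln(…) = 23.307 × 0.71387 = 16.638 min.

16.6 min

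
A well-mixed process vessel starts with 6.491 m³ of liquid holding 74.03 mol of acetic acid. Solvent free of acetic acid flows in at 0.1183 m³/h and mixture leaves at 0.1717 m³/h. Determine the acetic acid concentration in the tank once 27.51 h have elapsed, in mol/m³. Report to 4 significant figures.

Total volume: dV/dt = Q_in − Q_out = -0.0534000 m³/h, so V(t) = 6.491 − 0.0534000 t and V(27.51) = 5.02197 m³.
No acetic acid enters, so dm/dt = −Q_out · (m/V).
dm/m = −Q_out dt/(V₀ − 0.0534000 t); integrating gives ln(m/m₀) = −(Q_out/(Q_in−Q_out)) ln(V/V₀).
m = m₀ (V₀/V)^(Q_out/(Q_in−Q_out)) = 74.03 × (6.491/5.02197)^(-3.21536) = 32.4411 mol.
C = m/V = 32.4411/5.02197 = 6.45984 mol/m³.

6.460 mol/m³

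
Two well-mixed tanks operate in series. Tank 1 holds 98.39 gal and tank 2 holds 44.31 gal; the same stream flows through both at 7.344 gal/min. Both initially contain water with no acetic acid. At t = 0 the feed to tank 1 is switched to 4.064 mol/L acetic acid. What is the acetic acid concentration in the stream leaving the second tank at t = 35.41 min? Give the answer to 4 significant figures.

Species balance on tank i: dCᵢ/dt = (Cᵢ₋₁ − Cᵢ)/τᵢ with τᵢ = Vᵢ/Q.
τ₁ = 98.39/7.344 = 13.3973 min; τ₂ = 44.31/7.344 = 6.03350 min.
Tank 1: C₁ = C_in(1 − e^(−t/τ₁)). Tank 2 (τ₁ ≠ τ₂): C₂ = C_in[1 − (τ₁ e^(−t/τ₁) − τ₂ e^(−t/τ₂))/(τ₁ − τ₂)].
At t = 35.41: e^(−t/τ₁) = 0.0711430, e^(−t/τ₂) = 0.00282598.
C₂ = 4.064·[1 − (13.3973·0.0711430 − 6.03350·0.00282598)/(7.36383)] = 4.064·0.872882 = 3.54739 mol/L.

3.547 mol/L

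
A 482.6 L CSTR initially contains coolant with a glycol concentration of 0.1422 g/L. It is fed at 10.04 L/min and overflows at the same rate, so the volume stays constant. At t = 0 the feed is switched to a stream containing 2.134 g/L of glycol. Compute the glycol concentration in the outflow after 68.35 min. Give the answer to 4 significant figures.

1.653 g/L

Unsteady species balance (constant V, well mixed): V dC/dt = Q(C_in − C).
Rewrite as dC/dt + C/τ = C_in/τ, τ = V/Q = 48.0677 min.
This is linear first-order; C(t) = C_in + (C₀ − C_in) e^(−t/τ).
C(68.35) = 2.134 + (0.1422 − 2.134)·e^(−68.35/48.0677) = 2.134 + (-1.99180)·0.241243 = 1.65349 g/L.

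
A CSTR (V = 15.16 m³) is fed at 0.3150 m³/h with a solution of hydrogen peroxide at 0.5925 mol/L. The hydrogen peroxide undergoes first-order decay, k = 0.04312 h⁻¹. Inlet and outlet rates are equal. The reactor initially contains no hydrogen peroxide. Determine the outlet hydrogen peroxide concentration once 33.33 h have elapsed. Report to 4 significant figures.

V dC/dt = Q(C_in − C) − k V C.
dC/dt = (Q/V) C_in − (Q/V + k) C; effective rate a = Q/V + k = 0.0207784 + 0.04312 = 0.0638984 h⁻¹.
C_ss = Q C_in/(Q + kV) = 0.192668 mol/L; C(t) = C_ss + (C₀ − C_ss) e^(−a t).
C(33.33) = 0.192668 + (-0.192668)·e^(−0.0638984·33.33) = 0.192668 + (-0.192668)·0.118869 = 0.169766 mol/L.

0.1698 mol/L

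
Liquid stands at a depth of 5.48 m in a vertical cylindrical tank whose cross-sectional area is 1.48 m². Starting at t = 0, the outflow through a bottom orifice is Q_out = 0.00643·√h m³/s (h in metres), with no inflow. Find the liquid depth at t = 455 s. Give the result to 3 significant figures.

1.83 m

Accumulation of liquid (constant cross-section A): A dh/dt = −0.00643 √h.
Separate and integrate: 2(√h − √h₀) = −(0.00643/A) t.
√h = √5.48 − 0.00643·455/(2·1.48) = 2.3409 − 0.98840 = 1.3525.
h = 1.3525² = 1.8294 m.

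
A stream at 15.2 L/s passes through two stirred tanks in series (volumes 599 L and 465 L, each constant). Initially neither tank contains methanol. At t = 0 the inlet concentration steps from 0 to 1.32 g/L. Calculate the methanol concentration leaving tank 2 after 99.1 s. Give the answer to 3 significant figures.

Species balance on tank i: dCᵢ/dt = (Cᵢ₋₁ − Cᵢ)/τᵢ with τᵢ = Vᵢ/Q.
τ₁ = 599/15.2 = 39.408 s; τ₂ = 465/15.2 = 30.592 s.
Solving the cascade with C₁(0)=C₂(0)=0 gives C₂(t) = C_in[1 − (τ₁ e^(−t/τ₁) − τ₂ e^(−t/τ₂))/(τ₁ − τ₂)].
At t = 99.1: e^(−t/τ₁) = 0.080885, e^(−t/τ₂) = 0.039187.
C₂ = 1.32·[1 − (39.408·0.080885 − 30.592·0.039187)/(8.8158)] = 1.32·0.77442 = 1.0222 g/L.

1.02 g/L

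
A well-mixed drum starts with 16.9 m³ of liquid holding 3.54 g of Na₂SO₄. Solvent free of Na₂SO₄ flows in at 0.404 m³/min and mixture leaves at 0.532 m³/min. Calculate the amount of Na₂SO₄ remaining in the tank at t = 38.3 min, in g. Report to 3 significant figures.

Total volume: dV/dt = Q_in − Q_out = -0.12800 m³/min, so V(t) = 16.9 − 0.12800 t and V(38.3) = 11.998 m³.
No Na₂SO₄ enters, so dm/dt = −Q_out · (m/V).
Separate: dm/m = −Q_out dt/V(t) ⇒ ln(m/m₀) = −(Q_out/(Q_in−Q_out)) ln(V/V₀).
m = m₀ (V₀/V)^(Q_out/(Q_in−Q_out)) = 3.54 × (16.9/11.998)^(-4.1562) = 0.85229 g.

0.852 g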